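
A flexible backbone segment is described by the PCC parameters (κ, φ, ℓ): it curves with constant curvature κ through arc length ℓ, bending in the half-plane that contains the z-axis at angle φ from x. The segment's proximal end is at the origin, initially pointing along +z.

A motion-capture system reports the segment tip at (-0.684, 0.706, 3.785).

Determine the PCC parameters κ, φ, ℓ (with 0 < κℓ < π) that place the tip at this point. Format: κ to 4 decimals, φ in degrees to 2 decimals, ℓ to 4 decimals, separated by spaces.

0.1286 134.09 3.9530

ρ = √(x²+y²) = √(-0.684² + 0.706²) = 0.98300
φ = atan2(y, x) mod 360° = atan2(0.706, -0.684) = 134.0932°
|p|² = ρ² + z² = 0.98300² + 3.785² = 15.29252
κ = 2ρ / |p|² = 2×0.98300 / 15.29252 = 0.12856
θ = 2·atan2(ρ, z) = 2·atan2(0.98300, 3.785) = 0.50819 rad
ℓ = θ/κ = 0.50819/0.12856 = 3.95296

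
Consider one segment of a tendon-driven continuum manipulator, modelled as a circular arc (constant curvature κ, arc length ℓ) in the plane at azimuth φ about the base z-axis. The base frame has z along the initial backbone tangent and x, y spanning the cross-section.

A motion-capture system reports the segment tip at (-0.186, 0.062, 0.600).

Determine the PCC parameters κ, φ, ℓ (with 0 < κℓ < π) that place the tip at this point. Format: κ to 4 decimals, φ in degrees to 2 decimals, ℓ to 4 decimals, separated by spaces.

ρ = √(x²+y²) = √(-0.186² + 0.062²) = 0.19606
φ = atan2(y, x) mod 360° = atan2(0.062, -0.186) = 161.5651°
|p|² = ρ² + z² = 0.19606² + 0.600² = 0.39844
κ = 2ρ / |p|² = 2×0.19606 / 0.39844 = 0.98414
θ = 2·atan2(ρ, z) = 2·atan2(0.19606, 0.600) = 0.63166 rad
ℓ = θ/κ = 0.63166/0.98414 = 0.64184

0.9841 161.57 0.6418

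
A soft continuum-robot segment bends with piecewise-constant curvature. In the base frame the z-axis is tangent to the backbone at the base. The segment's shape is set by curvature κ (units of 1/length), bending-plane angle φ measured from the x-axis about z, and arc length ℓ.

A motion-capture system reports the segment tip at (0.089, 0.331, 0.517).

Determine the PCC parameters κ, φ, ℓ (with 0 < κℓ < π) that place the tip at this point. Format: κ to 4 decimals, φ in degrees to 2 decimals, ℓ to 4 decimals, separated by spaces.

ρ = √(x²+y²) = √(0.089² + 0.331²) = 0.34276
φ = atan2(y, x) mod 360° = atan2(0.331, 0.089) = 74.9501°
|p|² = ρ² + z² = 0.34276² + 0.517² = 0.38477
κ = 2ρ / |p|² = 2×0.34276 / 0.38477 = 1.78161
θ = 2·atan2(ρ, z) = 2·atan2(0.34276, 0.517) = 1.17088 rad
ℓ = θ/κ = 1.17088/1.78161 = 0.65720

1.7816 74.95 0.6572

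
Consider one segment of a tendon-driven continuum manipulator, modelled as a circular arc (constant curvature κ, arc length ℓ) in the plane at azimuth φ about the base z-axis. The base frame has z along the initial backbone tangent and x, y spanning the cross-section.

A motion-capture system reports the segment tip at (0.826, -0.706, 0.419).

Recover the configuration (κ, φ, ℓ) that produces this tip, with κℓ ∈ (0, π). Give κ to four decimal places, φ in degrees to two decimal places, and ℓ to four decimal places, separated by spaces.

1.6023 319.48 1.5013

ρ = √(x²+y²) = √(0.826² + -0.706²) = 1.08661
φ = atan2(y, x) mod 360° = atan2(-0.706, 0.826) = 319.4788°
|p|² = ρ² + z² = 1.08661² + 0.419² = 1.35627
κ = 2ρ / |p|² = 2×1.08661 / 1.35627 = 1.60234
θ = 2·atan2(ρ, z) = 2·atan2(1.08661, 0.419) = 2.40552 rad
ℓ = θ/κ = 2.40552/1.60234 = 1.50126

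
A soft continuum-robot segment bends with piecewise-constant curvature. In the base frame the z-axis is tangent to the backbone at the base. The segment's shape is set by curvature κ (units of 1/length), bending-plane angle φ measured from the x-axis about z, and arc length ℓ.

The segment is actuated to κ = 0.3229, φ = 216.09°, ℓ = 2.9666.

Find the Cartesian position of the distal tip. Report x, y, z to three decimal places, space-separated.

-1.063 -0.775 2.533

θ = κ·ℓ = 0.3229 × 2.9666 = 0.95792 rad
ρ = (1 − cos θ)/κ = (1 − 0.57523)/0.3229 = 1.31550
z = sin θ / κ = 0.81799/0.3229 = 2.53327
x = ρ cos φ = 1.31550 × cos(216.09°) = -1.06304
y = ρ sin φ = 1.31550 × sin(216.09°) = -0.77490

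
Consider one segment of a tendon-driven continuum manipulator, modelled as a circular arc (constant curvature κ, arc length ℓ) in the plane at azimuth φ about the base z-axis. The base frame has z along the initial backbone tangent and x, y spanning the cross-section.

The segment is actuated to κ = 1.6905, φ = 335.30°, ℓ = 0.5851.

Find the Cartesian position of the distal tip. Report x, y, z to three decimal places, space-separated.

θ = κ·ℓ = 1.6905 × 0.5851 = 0.98911 rad
ρ = (1 − cos θ)/κ = (1 − 0.54943)/1.6905 = 0.26653
z = sin θ / κ = 0.83554/1.6905 = 0.49426
x = ρ cos φ = 0.26653 × cos(335.30°) = 0.24214
y = ρ sin φ = 0.26653 × sin(335.30°) = -0.11137

0.242 -0.111 0.494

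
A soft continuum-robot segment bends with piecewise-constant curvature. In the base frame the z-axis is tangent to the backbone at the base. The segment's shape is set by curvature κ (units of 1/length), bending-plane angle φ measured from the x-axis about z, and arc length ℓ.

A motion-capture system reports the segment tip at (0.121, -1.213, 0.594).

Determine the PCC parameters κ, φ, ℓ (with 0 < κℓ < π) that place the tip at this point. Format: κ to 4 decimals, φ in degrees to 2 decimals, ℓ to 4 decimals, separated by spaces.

1.3259 275.70 1.6855

ρ = √(x²+y²) = √(0.121² + -1.213²) = 1.21902
φ = atan2(y, x) mod 360° = atan2(-1.213, 0.121) = 275.6966°
|p|² = ρ² + z² = 1.21902² + 0.594² = 1.83885
κ = 2ρ / |p|² = 2×1.21902 / 1.83885 = 1.32585
θ = 2·atan2(ρ, z) = 2·atan2(1.21902, 0.594) = 2.23476 rad
ℓ = θ/κ = 2.23476/1.32585 = 1.68552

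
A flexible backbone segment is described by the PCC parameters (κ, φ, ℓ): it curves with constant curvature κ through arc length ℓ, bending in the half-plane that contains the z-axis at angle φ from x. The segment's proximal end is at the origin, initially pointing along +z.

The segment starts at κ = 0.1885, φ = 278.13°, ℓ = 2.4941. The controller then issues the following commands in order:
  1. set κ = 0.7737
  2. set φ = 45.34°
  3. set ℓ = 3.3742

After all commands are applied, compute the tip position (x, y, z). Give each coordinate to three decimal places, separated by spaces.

1.692 1.712 0.654

initial: κ=0.1885, φ=278.13°, ℓ=2.4941
cmd 1: set κ=0.7737 → (κ,φ,ℓ)=(0.7737,278.13°,2.4941) → tip=(0.2470,-1.7289,1.2101)
cmd 2: set φ=45.34° → (κ,φ,ℓ)=(0.7737,45.34°,2.4941) → tip=(1.2276,1.2422,1.2101)
cmd 3: set ℓ=3.3742 → (κ,φ,ℓ)=(0.7737,45.34°,3.3742) → tip=(1.6919,1.7121,0.6545)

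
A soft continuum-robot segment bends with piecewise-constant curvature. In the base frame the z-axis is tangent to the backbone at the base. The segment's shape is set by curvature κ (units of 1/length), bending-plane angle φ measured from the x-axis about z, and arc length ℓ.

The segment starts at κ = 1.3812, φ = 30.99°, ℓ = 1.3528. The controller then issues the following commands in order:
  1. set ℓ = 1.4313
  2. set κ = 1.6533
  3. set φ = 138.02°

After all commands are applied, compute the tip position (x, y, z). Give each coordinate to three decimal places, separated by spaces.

-0.771 0.694 0.423

initial: κ=1.3812, φ=30.99°, ℓ=1.3528
cmd 1: set ℓ=1.4313 → (κ,φ,ℓ)=(1.3812,30.99°,1.4313) → tip=(0.8658,0.5200,0.6651)
cmd 2: set κ=1.6533 → (κ,φ,ℓ)=(1.6533,30.99°,1.4313) → tip=(0.8889,0.5339,0.4233)
cmd 3: set φ=138.02° → (κ,φ,ℓ)=(1.6533,138.02°,1.4313) → tip=(-0.7708,0.6935,0.4233)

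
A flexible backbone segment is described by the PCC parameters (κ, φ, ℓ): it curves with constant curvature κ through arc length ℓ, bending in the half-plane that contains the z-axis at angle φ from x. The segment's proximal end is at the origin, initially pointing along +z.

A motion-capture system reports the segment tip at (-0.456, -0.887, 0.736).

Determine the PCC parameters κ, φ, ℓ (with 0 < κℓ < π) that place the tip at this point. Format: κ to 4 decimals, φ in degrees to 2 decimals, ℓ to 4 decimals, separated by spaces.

1.2983 242.79 1.4404

ρ = √(x²+y²) = √(-0.456² + -0.887²) = 0.99735
φ = atan2(y, x) mod 360° = atan2(-0.887, -0.456) = 242.7926°
|p|² = ρ² + z² = 0.99735² + 0.736² = 1.53640
κ = 2ρ / |p|² = 2×0.99735 / 1.53640 = 1.29829
θ = 2·atan2(ρ, z) = 2·atan2(0.99735, 0.736) = 1.87010 rad
ℓ = θ/κ = 1.87010/1.29829 = 1.44043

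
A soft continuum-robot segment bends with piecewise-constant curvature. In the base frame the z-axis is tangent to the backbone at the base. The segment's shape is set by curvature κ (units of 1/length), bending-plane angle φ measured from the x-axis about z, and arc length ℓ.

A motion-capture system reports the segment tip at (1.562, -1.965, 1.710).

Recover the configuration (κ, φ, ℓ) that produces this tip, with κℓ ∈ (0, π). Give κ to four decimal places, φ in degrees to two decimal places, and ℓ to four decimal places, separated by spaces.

0.5442 308.48 3.5751

ρ = √(x²+y²) = √(1.562² + -1.965²) = 2.51019
φ = atan2(y, x) mod 360° = atan2(-1.965, 1.562) = 308.4816°
|p|² = ρ² + z² = 2.51019² + 1.710² = 9.22517
κ = 2ρ / |p|² = 2×2.51019 / 9.22517 = 0.54421
θ = 2·atan2(ρ, z) = 2·atan2(2.51019, 1.710) = 1.94557 rad
ℓ = θ/κ = 1.94557/0.54421 = 3.57506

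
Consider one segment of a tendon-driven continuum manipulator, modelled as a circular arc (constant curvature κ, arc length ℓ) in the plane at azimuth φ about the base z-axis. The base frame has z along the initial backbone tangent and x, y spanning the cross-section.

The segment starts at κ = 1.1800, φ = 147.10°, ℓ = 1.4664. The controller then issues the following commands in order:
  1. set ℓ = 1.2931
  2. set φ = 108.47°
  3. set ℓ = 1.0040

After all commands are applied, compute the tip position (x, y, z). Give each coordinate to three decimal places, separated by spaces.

initial: κ=1.1800, φ=147.10°, ℓ=1.4664
cmd 1: set ℓ=1.2931 → (κ,φ,ℓ)=(1.1800,147.10°,1.2931) → tip=(-0.6796,0.4396,0.8466)
cmd 2: set φ=108.47° → (κ,φ,ℓ)=(1.1800,108.47°,1.2931) → tip=(-0.2564,0.7677,0.8466)
cmd 3: set ℓ=1.0040 → (κ,φ,ℓ)=(1.1800,108.47°,1.0040) → tip=(-0.1674,0.5011,0.7851)

-0.167 0.501 0.785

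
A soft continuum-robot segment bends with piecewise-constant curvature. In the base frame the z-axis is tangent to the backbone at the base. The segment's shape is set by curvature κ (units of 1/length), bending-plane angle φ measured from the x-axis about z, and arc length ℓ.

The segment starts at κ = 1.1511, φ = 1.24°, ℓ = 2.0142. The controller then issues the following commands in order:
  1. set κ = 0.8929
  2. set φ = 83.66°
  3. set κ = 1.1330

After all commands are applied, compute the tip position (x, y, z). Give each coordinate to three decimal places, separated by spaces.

initial: κ=1.1511, φ=1.24°, ℓ=2.0142
cmd 1: set κ=0.8929 → (κ,φ,ℓ)=(0.8929,1.24°,2.0142) → tip=(1.3724,0.0297,1.0910)
cmd 2: set φ=83.66° → (κ,φ,ℓ)=(0.8929,83.66°,2.0142) → tip=(0.1516,1.3643,1.0910)
cmd 3: set κ=1.1330 → (κ,φ,ℓ)=(1.1330,83.66°,2.0142) → tip=(0.1611,1.4499,0.6686)

0.161 1.450 0.669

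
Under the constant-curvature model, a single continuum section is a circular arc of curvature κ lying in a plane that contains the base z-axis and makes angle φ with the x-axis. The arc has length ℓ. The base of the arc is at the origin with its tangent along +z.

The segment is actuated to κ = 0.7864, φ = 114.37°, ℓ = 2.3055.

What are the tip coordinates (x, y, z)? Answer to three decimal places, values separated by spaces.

-0.651 1.436 1.234

θ = κ·ℓ = 0.7864 × 2.3055 = 1.81305 rad
ρ = (1 − cos θ)/κ = (1 − -0.23989)/0.7864 = 1.57666
z = sin θ / κ = 0.97080/0.7864 = 1.23449
x = ρ cos φ = 1.57666 × cos(114.37°) = -0.65057
y = ρ sin φ = 1.57666 × sin(114.37°) = 1.43618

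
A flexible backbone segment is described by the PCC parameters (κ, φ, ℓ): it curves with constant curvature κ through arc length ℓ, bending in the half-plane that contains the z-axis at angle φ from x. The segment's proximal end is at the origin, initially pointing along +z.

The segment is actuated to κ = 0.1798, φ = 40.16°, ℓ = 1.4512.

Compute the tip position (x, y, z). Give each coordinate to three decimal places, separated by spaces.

0.144 0.121 1.435

θ = κ·ℓ = 0.1798 × 1.4512 = 0.26093 rad
ρ = (1 − cos θ)/κ = (1 − 0.96615)/0.1798 = 0.18826
z = sin θ / κ = 0.25798/0.1798 = 1.43479
x = ρ cos φ = 0.18826 × cos(40.16°) = 0.14387
y = ρ sin φ = 0.18826 × sin(40.16°) = 0.12141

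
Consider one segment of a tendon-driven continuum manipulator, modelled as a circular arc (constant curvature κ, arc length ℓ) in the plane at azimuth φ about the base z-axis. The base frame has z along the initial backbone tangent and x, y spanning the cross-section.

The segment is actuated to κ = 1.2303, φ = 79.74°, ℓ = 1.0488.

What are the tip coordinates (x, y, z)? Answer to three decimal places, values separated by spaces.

0.105 0.578 0.781

θ = κ·ℓ = 1.2303 × 1.0488 = 1.29034 rad
ρ = (1 − cos θ)/κ = (1 − 0.27680)/1.2303 = 0.58783
z = sin θ / κ = 0.96093/1.2303 = 0.78105
x = ρ cos φ = 0.58783 × cos(79.74°) = 0.10470
y = ρ sin φ = 0.58783 × sin(79.74°) = 0.57843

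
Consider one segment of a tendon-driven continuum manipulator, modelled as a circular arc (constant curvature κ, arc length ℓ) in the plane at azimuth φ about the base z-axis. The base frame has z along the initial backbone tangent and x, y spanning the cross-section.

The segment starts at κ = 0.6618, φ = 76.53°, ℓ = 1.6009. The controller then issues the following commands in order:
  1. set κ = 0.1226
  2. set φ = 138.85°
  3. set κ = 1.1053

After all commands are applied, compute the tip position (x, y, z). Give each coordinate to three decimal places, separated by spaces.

initial: κ=0.6618, φ=76.53°, ℓ=1.6009
cmd 1: set κ=0.1226 → (κ,φ,ℓ)=(0.1226,76.53°,1.6009) → tip=(0.0365,0.1523,1.5906)
cmd 2: set φ=138.85° → (κ,φ,ℓ)=(0.1226,138.85°,1.6009) → tip=(-0.1179,0.1030,1.5906)
cmd 3: set κ=1.1053 → (κ,φ,ℓ)=(1.1053,138.85°,1.6009) → tip=(-0.8157,0.7128,0.8869)

-0.816 0.713 0.887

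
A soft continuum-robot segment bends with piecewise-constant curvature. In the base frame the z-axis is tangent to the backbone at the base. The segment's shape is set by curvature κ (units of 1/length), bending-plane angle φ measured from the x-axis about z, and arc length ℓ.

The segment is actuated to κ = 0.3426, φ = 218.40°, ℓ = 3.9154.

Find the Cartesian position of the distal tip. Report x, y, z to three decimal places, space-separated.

θ = κ·ℓ = 0.3426 × 3.9154 = 1.34142 rad
ρ = (1 − cos θ)/κ = (1 − 0.22737)/0.3426 = 2.25518
z = sin θ / κ = 0.97381/0.3426 = 2.84240
x = ρ cos φ = 2.25518 × cos(218.40°) = -1.76737
y = ρ sin φ = 2.25518 × sin(218.40°) = -1.40080

-1.767 -1.401 2.842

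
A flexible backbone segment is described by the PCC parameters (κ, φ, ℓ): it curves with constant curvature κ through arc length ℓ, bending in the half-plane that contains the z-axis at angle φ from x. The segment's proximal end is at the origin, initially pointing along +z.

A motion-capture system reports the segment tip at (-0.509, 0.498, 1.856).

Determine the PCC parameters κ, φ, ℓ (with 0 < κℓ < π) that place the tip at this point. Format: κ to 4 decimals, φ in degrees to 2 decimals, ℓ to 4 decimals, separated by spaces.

0.3604 135.63 2.0331

ρ = √(x²+y²) = √(-0.509² + 0.498²) = 0.71210
φ = atan2(y, x) mod 360° = atan2(0.498, -0.509) = 135.6258°
|p|² = ρ² + z² = 0.71210² + 1.856² = 3.95182
κ = 2ρ / |p|² = 2×0.71210 / 3.95182 = 0.36039
θ = 2·atan2(ρ, z) = 2·atan2(0.71210, 1.856) = 0.73271 rad
ℓ = θ/κ = 0.73271/0.36039 = 2.03309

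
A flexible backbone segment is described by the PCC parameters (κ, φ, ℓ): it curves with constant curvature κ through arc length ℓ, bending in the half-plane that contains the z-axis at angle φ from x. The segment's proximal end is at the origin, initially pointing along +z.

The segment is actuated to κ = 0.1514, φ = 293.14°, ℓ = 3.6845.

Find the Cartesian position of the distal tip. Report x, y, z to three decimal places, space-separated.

0.393 -0.921 3.496

θ = κ·ℓ = 0.1514 × 3.6845 = 0.55783 rad
ρ = (1 − cos θ)/κ = (1 − 0.84840)/0.1514 = 1.00129
z = sin θ / κ = 0.52935/0.1514 = 3.49636
x = ρ cos φ = 1.00129 × cos(293.14°) = 0.39349
y = ρ sin φ = 1.00129 × sin(293.14°) = -0.92074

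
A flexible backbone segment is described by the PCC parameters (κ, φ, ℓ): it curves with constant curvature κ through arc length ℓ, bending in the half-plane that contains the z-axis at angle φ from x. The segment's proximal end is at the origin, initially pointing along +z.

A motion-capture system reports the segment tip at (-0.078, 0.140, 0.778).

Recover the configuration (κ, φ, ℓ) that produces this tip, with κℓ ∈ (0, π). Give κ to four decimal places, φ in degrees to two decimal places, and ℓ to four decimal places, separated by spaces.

0.5080 119.12 0.7998

ρ = √(x²+y²) = √(-0.078² + 0.140²) = 0.16026
φ = atan2(y, x) mod 360° = atan2(0.140, -0.078) = 119.1241°
|p|² = ρ² + z² = 0.16026² + 0.778² = 0.63097
κ = 2ρ / |p|² = 2×0.16026 / 0.63097 = 0.50799
θ = 2·atan2(ρ, z) = 2·atan2(0.16026, 0.778) = 0.40630 rad
ℓ = θ/κ = 0.40630/0.50799 = 0.79983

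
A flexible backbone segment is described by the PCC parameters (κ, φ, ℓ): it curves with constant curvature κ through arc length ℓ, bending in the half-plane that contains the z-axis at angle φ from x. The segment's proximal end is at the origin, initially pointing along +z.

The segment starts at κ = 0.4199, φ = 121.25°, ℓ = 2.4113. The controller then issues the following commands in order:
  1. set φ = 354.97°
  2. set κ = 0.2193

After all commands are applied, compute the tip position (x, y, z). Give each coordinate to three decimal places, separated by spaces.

initial: κ=0.4199, φ=121.25°, ℓ=2.4113
cmd 1: set φ=354.97° → (κ,φ,ℓ)=(0.4199,354.97°,2.4113) → tip=(1.1156,-0.0982,2.0199)
cmd 2: set κ=0.2193 → (κ,φ,ℓ)=(0.2193,354.97°,2.4113) → tip=(0.6204,-0.0546,2.3005)

0.620 -0.055 2.300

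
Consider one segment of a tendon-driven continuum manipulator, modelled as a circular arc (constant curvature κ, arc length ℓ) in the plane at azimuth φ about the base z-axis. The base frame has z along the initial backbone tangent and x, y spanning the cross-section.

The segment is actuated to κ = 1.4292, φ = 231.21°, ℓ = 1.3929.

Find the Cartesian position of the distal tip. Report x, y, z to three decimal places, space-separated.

-0.617 -0.768 0.639

θ = κ·ℓ = 1.4292 × 1.3929 = 1.99073 rad
ρ = (1 − cos θ)/κ = (1 − -0.40770)/1.4292 = 0.98496
z = sin θ / κ = 0.91311/1.4292 = 0.63890
x = ρ cos φ = 0.98496 × cos(231.21°) = -0.61704
y = ρ sin φ = 0.98496 × sin(231.21°) = -0.76772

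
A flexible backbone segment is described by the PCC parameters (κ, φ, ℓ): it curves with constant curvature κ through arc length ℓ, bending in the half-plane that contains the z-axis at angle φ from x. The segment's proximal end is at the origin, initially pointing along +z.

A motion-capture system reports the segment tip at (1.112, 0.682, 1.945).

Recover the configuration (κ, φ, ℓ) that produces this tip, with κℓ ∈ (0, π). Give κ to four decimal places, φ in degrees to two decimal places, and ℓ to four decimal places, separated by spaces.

ρ = √(x²+y²) = √(1.112² + 0.682²) = 1.30448
φ = atan2(y, x) mod 360° = atan2(0.682, 1.112) = 31.5212°
|p|² = ρ² + z² = 1.30448² + 1.945² = 5.48469
κ = 2ρ / |p|² = 2×1.30448 / 5.48469 = 0.47568
θ = 2·atan2(ρ, z) = 2·atan2(1.30448, 1.945) = 1.18156 rad
ℓ = θ/κ = 1.18156/0.47568 = 2.48393

0.4757 31.52 2.4839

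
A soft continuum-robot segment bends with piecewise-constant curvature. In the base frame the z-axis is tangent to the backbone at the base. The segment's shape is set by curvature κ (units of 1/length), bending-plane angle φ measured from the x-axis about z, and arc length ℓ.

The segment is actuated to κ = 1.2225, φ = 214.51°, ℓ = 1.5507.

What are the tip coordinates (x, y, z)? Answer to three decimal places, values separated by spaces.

θ = κ·ℓ = 1.2225 × 1.5507 = 1.89573 rad
ρ = (1 − cos θ)/κ = (1 − -0.31925)/1.2225 = 1.07914
z = sin θ / κ = 0.94767/1.2225 = 0.77519
x = ρ cos φ = 1.07914 × cos(214.51°) = -0.88924
y = ρ sin φ = 1.07914 × sin(214.51°) = -0.61139

-0.889 -0.611 0.775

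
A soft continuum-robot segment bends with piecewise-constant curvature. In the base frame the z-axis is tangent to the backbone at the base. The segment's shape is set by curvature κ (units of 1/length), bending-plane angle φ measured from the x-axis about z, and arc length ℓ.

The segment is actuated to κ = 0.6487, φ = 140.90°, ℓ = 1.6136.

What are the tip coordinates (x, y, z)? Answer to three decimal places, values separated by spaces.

θ = κ·ℓ = 0.6487 × 1.6136 = 1.04674 rad
ρ = (1 − cos θ)/κ = (1 − 0.50039)/0.6487 = 0.77016
z = sin θ / κ = 0.86580/0.6487 = 1.33467
x = ρ cos φ = 0.77016 × cos(140.90°) = -0.59768
y = ρ sin φ = 0.77016 × sin(140.90°) = 0.48572

-0.598 0.486 1.335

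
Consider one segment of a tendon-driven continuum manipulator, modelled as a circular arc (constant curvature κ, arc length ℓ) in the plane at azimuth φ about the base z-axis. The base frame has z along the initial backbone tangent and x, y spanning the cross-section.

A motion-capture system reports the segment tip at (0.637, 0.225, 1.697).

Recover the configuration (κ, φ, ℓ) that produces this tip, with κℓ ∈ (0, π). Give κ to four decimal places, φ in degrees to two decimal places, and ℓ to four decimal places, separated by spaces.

ρ = √(x²+y²) = √(0.637² + 0.225²) = 0.67557
φ = atan2(y, x) mod 360° = atan2(0.225, 0.637) = 19.4541°
|p|² = ρ² + z² = 0.67557² + 1.697² = 3.33620
κ = 2ρ / |p|² = 2×0.67557 / 3.33620 = 0.40499
θ = 2·atan2(ρ, z) = 2·atan2(0.67557, 1.697) = 0.75773 rad
ℓ = θ/κ = 0.75773/0.40499 = 1.87097

0.4050 19.45 1.8710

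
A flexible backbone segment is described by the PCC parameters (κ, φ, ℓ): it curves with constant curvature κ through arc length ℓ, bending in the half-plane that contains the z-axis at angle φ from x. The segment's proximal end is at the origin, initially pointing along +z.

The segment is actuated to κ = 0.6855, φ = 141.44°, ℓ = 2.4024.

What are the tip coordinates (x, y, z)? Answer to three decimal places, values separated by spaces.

-1.227 0.978 1.455

θ = κ·ℓ = 0.6855 × 2.4024 = 1.64685 rad
ρ = (1 − cos θ)/κ = (1 − -0.07598)/0.6855 = 1.56962
z = sin θ / κ = 0.99711/0.6855 = 1.45457
x = ρ cos φ = 1.56962 × cos(141.44°) = -1.22737
y = ρ sin φ = 1.56962 × sin(141.44°) = 0.97840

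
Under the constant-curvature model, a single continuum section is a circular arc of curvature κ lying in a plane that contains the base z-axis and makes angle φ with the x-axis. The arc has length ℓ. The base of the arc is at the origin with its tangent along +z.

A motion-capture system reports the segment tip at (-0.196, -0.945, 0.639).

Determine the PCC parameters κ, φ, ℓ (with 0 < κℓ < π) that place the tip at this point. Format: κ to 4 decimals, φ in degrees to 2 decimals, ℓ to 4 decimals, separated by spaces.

ρ = √(x²+y²) = √(-0.196² + -0.945²) = 0.96511
φ = atan2(y, x) mod 360° = atan2(-0.945, -0.196) = 258.2826°
|p|² = ρ² + z² = 0.96511² + 0.639² = 1.33976
κ = 2ρ / |p|² = 2×0.96511 / 1.33976 = 1.44072
θ = 2·atan2(ρ, z) = 2·atan2(0.96511, 0.639) = 1.97192 rad
ℓ = θ/κ = 1.97192/1.44072 = 1.36871

1.4407 258.28 1.3687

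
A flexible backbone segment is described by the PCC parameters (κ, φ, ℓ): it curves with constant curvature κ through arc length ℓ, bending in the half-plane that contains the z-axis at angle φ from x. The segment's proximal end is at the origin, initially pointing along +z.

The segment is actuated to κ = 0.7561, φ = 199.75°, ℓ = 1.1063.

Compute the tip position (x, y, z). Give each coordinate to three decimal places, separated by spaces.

θ = κ·ℓ = 0.7561 × 1.1063 = 0.83647 rad
ρ = (1 − cos θ)/κ = (1 − 0.67008)/0.7561 = 0.43634
z = sin θ / κ = 0.74228/0.7561 = 0.98173
x = ρ cos φ = 0.43634 × cos(199.75°) = -0.41067
y = ρ sin φ = 0.43634 × sin(199.75°) = -0.14745

-0.411 -0.147 0.982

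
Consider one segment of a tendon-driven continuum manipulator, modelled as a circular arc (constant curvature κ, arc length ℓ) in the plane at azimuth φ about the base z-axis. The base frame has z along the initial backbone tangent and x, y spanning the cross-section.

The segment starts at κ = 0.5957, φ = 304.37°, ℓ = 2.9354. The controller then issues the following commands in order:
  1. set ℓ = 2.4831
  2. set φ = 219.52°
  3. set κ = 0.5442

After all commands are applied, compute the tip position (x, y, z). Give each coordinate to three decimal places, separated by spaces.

-1.109 -0.915 1.793

initial: κ=0.5957, φ=304.37°, ℓ=2.9354
cmd 1: set ℓ=2.4831 → (κ,φ,ℓ)=(0.5957,304.37°,2.4831) → tip=(0.8610,-1.2588,1.6717)
cmd 2: set φ=219.52° → (κ,φ,ℓ)=(0.5957,219.52°,2.4831) → tip=(-1.1765,-0.9705,1.6717)
cmd 3: set κ=0.5442 → (κ,φ,ℓ)=(0.5442,219.52°,2.4831) → tip=(-1.1089,-0.9147,1.7935)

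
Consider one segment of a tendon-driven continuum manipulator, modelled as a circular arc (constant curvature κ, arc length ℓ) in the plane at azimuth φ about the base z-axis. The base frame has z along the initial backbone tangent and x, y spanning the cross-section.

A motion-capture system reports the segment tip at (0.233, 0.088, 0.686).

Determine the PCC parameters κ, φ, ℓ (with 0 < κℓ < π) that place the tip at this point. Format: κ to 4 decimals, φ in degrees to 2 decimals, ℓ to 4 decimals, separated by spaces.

0.9352 20.69 0.7448

ρ = √(x²+y²) = √(0.233² + 0.088²) = 0.24906
φ = atan2(y, x) mod 360° = atan2(0.088, 0.233) = 20.6907°
|p|² = ρ² + z² = 0.24906² + 0.686² = 0.53263
κ = 2ρ / |p|² = 2×0.24906 / 0.53263 = 0.93523
θ = 2·atan2(ρ, z) = 2·atan2(0.24906, 0.686) = 0.69654 rad
ℓ = θ/κ = 0.69654/0.93523 = 0.74478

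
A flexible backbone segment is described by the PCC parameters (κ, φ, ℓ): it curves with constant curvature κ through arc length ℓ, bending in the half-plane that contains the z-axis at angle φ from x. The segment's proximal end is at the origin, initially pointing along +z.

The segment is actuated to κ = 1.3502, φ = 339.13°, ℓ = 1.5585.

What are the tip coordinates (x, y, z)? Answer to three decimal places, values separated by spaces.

θ = κ·ℓ = 1.3502 × 1.5585 = 2.10429 rad
ρ = (1 − cos θ)/κ = (1 − -0.50854)/1.3502 = 1.11727
z = sin θ / κ = 0.86104/1.3502 = 0.63771
x = ρ cos φ = 1.11727 × cos(339.13°) = 1.04397
y = ρ sin φ = 1.11727 × sin(339.13°) = -0.39803

1.044 -0.398 0.638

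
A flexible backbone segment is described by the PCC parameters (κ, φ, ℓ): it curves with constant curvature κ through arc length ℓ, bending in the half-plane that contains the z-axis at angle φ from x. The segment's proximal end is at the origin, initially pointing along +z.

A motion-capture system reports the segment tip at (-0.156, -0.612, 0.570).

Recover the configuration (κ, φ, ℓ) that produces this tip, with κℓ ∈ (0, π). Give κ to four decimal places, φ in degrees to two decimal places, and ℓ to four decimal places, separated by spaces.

1.7452 255.70 0.9587

ρ = √(x²+y²) = √(-0.156² + -0.612²) = 0.63157
φ = atan2(y, x) mod 360° = atan2(-0.612, -0.156) = 255.6997°
|p|² = ρ² + z² = 0.63157² + 0.570² = 0.72378
κ = 2ρ / |p|² = 2×0.63157 / 0.72378 = 1.74520
θ = 2·atan2(ρ, z) = 2·atan2(0.63157, 0.570) = 1.67319 rad
ℓ = θ/κ = 1.67319/1.74520 = 0.95874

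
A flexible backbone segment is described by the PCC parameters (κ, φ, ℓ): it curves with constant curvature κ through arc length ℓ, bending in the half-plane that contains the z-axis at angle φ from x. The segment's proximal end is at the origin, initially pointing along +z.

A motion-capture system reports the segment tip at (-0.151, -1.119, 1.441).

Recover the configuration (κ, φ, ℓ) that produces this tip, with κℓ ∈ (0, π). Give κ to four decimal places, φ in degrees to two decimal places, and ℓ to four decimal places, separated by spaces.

ρ = √(x²+y²) = √(-0.151² + -1.119²) = 1.12914
φ = atan2(y, x) mod 360° = atan2(-1.119, -0.151) = 262.3148°
|p|² = ρ² + z² = 1.12914² + 1.441² = 3.35144
κ = 2ρ / |p|² = 2×1.12914 / 3.35144 = 0.67382
θ = 2·atan2(ρ, z) = 2·atan2(1.12914, 1.441) = 1.32930 rad
ℓ = θ/κ = 1.32930/0.67382 = 1.97277

0.6738 262.31 1.9728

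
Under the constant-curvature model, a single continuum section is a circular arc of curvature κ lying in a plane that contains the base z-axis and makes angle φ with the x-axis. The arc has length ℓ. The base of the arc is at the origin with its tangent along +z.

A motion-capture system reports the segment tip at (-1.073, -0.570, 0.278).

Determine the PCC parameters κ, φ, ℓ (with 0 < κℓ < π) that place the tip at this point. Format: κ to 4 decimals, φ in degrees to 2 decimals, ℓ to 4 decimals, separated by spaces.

1.5642 207.98 1.7208

ρ = √(x²+y²) = √(-1.073² + -0.570²) = 1.21500
φ = atan2(y, x) mod 360° = atan2(-0.570, -1.073) = 207.9782°
|p|² = ρ² + z² = 1.21500² + 0.278² = 1.55351
κ = 2ρ / |p|² = 2×1.21500 / 1.55351 = 1.56420
θ = 2·atan2(ρ, z) = 2·atan2(1.21500, 0.278) = 2.69172 rad
ℓ = θ/κ = 2.69172/1.56420 = 1.72083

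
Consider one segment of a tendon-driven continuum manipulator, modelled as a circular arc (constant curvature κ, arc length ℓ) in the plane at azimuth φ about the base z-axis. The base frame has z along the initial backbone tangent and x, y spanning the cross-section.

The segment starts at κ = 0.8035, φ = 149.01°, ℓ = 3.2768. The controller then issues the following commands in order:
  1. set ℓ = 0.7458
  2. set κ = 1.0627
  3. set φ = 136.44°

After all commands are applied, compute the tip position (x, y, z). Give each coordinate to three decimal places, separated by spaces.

initial: κ=0.8035, φ=149.01°, ℓ=3.2768
cmd 1: set ℓ=0.7458 → (κ,φ,ℓ)=(0.8035,149.01°,0.7458) → tip=(-0.1859,0.1117,0.7020)
cmd 2: set κ=1.0627 → (κ,φ,ℓ)=(1.0627,149.01°,0.7458) → tip=(-0.2404,0.1444,0.6701)
cmd 3: set φ=136.44° → (κ,φ,ℓ)=(1.0627,136.44°,0.7458) → tip=(-0.2032,0.1932,0.6701)

-0.203 0.193 0.670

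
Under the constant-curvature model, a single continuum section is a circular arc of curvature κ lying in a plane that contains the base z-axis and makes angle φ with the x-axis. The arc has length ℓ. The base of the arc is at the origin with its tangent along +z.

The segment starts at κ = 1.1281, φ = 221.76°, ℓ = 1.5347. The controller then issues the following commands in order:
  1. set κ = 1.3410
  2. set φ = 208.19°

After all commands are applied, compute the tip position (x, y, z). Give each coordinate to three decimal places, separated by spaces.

-0.965 -0.517 0.659

initial: κ=1.1281, φ=221.76°, ℓ=1.5347
cmd 1: set κ=1.3410 → (κ,φ,ℓ)=(1.3410,221.76°,1.5347) → tip=(-0.8167,-0.7292,0.6589)
cmd 2: set φ=208.19° → (κ,φ,ℓ)=(1.3410,208.19°,1.5347) → tip=(-0.9650,-0.5172,0.6589)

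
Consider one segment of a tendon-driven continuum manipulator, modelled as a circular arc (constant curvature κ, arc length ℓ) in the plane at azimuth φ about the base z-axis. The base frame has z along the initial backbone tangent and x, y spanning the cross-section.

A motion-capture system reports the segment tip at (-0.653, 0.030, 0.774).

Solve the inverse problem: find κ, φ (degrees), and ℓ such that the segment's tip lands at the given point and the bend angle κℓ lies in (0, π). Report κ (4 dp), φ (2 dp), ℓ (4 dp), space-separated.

ρ = √(x²+y²) = √(-0.653² + 0.030²) = 0.65369
φ = atan2(y, x) mod 360° = atan2(0.030, -0.653) = 177.3696°
|p|² = ρ² + z² = 0.65369² + 0.774² = 1.02639
κ = 2ρ / |p|² = 2×0.65369 / 1.02639 = 1.27377
θ = 2·atan2(ρ, z) = 2·atan2(0.65369, 0.774) = 1.40265 rad
ℓ = θ/κ = 1.40265/1.27377 = 1.10118

1.2738 177.37 1.1012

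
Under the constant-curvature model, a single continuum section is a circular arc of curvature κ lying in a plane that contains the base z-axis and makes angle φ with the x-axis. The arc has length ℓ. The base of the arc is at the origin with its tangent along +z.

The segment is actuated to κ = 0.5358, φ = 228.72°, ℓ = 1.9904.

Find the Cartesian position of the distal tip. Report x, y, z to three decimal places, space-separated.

-0.636 -0.725 1.634

θ = κ·ℓ = 0.5358 × 1.9904 = 1.06646 rad
ρ = (1 − cos θ)/κ = (1 − 0.48323)/0.5358 = 0.96448
z = sin θ / κ = 0.87549/0.5358 = 1.63399
x = ρ cos φ = 0.96448 × cos(228.72°) = -0.63631
y = ρ sin φ = 0.96448 × sin(228.72°) = -0.72480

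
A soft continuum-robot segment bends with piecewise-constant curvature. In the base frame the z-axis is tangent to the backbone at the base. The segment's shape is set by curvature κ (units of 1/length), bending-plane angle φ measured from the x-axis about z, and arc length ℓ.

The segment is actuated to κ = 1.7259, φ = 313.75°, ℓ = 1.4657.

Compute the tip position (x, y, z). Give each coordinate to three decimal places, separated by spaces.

0.729 -0.761 0.333

θ = κ·ℓ = 1.7259 × 1.4657 = 2.52965 rad
ρ = (1 − cos θ)/κ = (1 − -0.81853)/1.7259 = 1.05367
z = sin θ / κ = 0.57446/1.7259 = 0.33285
x = ρ cos φ = 1.05367 × cos(313.75°) = 0.72863
y = ρ sin φ = 1.05367 × sin(313.75°) = -0.76114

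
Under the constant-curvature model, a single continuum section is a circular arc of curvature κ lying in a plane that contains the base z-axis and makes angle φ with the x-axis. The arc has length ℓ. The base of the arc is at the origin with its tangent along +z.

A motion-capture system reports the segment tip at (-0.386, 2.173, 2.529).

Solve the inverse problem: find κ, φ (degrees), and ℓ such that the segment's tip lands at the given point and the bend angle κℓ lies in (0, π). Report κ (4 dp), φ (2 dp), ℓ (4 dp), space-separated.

0.3918 100.07 3.6629

ρ = √(x²+y²) = √(-0.386² + 2.173²) = 2.20702
φ = atan2(y, x) mod 360° = atan2(2.173, -0.386) = 100.0726°
|p|² = ρ² + z² = 2.20702² + 2.529² = 11.26677
κ = 2ρ / |p|² = 2×2.20702 / 11.26677 = 0.39177
θ = 2·atan2(ρ, z) = 2·atan2(2.20702, 2.529) = 1.43503 rad
ℓ = θ/κ = 1.43503/0.39177 = 3.66290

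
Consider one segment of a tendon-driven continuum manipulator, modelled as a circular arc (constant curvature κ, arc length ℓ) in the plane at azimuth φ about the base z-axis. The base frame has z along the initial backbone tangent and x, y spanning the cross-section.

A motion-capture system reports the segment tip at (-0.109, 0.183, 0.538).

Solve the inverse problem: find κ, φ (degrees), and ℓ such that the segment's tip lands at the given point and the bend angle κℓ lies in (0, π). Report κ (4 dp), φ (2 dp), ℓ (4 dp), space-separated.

1.2724 120.78 0.5926

ρ = √(x²+y²) = √(-0.109² + 0.183²) = 0.21300
φ = atan2(y, x) mod 360° = atan2(0.183, -0.109) = 120.7792°
|p|² = ρ² + z² = 0.21300² + 0.538² = 0.33481
κ = 2ρ / |p|² = 2×0.21300 / 0.33481 = 1.27236
θ = 2·atan2(ρ, z) = 2·atan2(0.21300, 0.538) = 0.75396 rad
ℓ = θ/κ = 0.75396/1.27236 = 0.59257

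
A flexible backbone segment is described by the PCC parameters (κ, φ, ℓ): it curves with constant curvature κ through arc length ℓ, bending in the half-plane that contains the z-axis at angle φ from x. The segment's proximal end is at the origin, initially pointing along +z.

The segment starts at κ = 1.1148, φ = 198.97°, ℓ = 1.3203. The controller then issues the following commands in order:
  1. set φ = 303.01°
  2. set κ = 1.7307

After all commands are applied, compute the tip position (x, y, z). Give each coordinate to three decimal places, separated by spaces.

0.521 -0.802 0.437

initial: κ=1.1148, φ=198.97°, ℓ=1.3203
cmd 1: set φ=303.01° → (κ,φ,ℓ)=(1.1148,303.01°,1.3203) → tip=(0.4404,-0.6779,0.8926)
cmd 2: set κ=1.7307 → (κ,φ,ℓ)=(1.7307,303.01°,1.3203) → tip=(0.5210,-0.8019,0.4366)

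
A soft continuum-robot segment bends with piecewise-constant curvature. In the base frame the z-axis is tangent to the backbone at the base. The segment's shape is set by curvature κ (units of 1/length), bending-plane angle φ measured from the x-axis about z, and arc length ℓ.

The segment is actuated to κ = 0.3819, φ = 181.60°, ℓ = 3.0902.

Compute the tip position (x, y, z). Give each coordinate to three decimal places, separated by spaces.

-1.621 -0.045 2.421

θ = κ·ℓ = 0.3819 × 3.0902 = 1.18015 rad
ρ = (1 − cos θ)/κ = (1 − 0.38079)/0.3819 = 1.62140
z = sin θ / κ = 0.92466/0.3819 = 2.42122
x = ρ cos φ = 1.62140 × cos(181.60°) = -1.62076
y = ρ sin φ = 1.62140 × sin(181.60°) = -0.04527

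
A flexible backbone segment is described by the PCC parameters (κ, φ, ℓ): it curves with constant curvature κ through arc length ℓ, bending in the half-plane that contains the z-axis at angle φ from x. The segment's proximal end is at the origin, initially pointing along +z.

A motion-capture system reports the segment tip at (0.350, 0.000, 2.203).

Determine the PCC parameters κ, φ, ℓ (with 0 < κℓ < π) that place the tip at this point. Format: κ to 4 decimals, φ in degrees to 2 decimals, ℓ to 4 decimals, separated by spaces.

ρ = √(x²+y²) = √(0.350² + 0.000²) = 0.35000
φ = atan2(y, x) mod 360° = atan2(0.000, 0.350) = 0.0000°
|p|² = ρ² + z² = 0.35000² + 2.203² = 4.97571
κ = 2ρ / |p|² = 2×0.35000 / 4.97571 = 0.14068
θ = 2·atan2(ρ, z) = 2·atan2(0.35000, 2.203) = 0.31511 rad
ℓ = θ/κ = 0.31511/0.14068 = 2.23989

0.1407 0.00 2.2399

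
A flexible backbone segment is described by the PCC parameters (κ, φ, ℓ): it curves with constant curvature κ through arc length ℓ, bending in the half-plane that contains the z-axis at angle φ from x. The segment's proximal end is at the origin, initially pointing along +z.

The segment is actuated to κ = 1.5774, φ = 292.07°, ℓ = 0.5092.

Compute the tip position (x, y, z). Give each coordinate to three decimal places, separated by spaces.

0.073 -0.180 0.456

θ = κ·ℓ = 1.5774 × 0.5092 = 0.80321 rad
ρ = (1 − cos θ)/κ = (1 − 0.69440)/1.5774 = 0.19374
z = sin θ / κ = 0.71959/1.5774 = 0.45619
x = ρ cos φ = 0.19374 × cos(292.07°) = 0.07279
y = ρ sin φ = 0.19374 × sin(292.07°) = -0.17954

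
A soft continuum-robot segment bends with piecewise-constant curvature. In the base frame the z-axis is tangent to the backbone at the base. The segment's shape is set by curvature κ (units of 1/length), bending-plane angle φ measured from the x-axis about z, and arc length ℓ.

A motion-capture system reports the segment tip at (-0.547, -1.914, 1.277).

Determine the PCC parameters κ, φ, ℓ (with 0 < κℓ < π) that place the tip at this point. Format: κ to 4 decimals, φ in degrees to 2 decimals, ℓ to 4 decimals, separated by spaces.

ρ = √(x²+y²) = √(-0.547² + -1.914²) = 1.99063
φ = atan2(y, x) mod 360° = atan2(-1.914, -0.547) = 254.0507°
|p|² = ρ² + z² = 1.99063² + 1.277² = 5.59333
κ = 2ρ / |p|² = 2×1.99063 / 5.59333 = 0.71179
θ = 2·atan2(ρ, z) = 2·atan2(1.99063, 1.277) = 2.00083 rad
ℓ = θ/κ = 2.00083/0.71179 = 2.81100

0.7118 254.05 2.8110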